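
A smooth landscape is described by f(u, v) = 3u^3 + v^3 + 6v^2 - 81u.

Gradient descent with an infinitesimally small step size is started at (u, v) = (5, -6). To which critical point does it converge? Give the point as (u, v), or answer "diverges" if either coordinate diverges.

f is separable, so gradient descent decouples: u follows -∂f/∂u, v follows -∂f/∂v.
∂f/∂u = 9(u - 3)(u + 3); at u=5 this is 144, so u decreases.
∂f/∂v = 3v(v + 4); at v=-6 this is 36, so v decreases.
The v-coordinate has no critical point in that direction and runs off to infinity.

diverges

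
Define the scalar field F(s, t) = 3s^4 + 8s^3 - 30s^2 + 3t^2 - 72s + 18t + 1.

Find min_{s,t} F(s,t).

F(s,t) separates as P(s) + Q(t) + 1, so its minimum is min P + min Q + 1.
P'(s) = 12(s - 2)(s + 1)(s + 3) vanishes at s ∈ {-3, -1, 2}; Q'(t) = 6(t + 3) vanishes at t ∈ {-3}.
Local minima of P (where P''>0): P(-3)=-27, P(2)=-152. Local minima of Q: Q(-3)=-27.
So the global minimum of F is P(2) + Q(-3) + 1 = -152 − 27 + 1 = -178, attained at (2, -3).

-178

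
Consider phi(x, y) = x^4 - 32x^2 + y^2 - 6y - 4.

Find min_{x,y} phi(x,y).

-269

phi(x,y) separates as P(x) + Q(y) − 4, so its minimum is min P + min Q − 4.
P'(x) = 4x(x - 4)(x + 4) vanishes at x ∈ {-4, 0, 4}; Q'(y) = 2y - 6 vanishes at y ∈ {3}.
Local minima of P (where P''>0): P(-4)=-256, P(4)=-256. Local minima of Q: Q(3)=-9.
So the global minimum of phi is P(-4) + Q(3) − 4 = -256 − 9 − 4 = -269, attained at (-4, 3).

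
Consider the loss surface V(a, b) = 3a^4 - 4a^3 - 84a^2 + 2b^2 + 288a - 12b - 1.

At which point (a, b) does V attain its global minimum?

V(a,b) separates as P(a) + Q(b) − 1, so its minimum is min P + min Q − 1.
P'(a) = 12(a - 3)(a - 2)(a + 4) vanishes at a ∈ {-4, 2, 3}; Q'(b) = 4b - 12 vanishes at b ∈ {3}.
Local minima of P (where P''>0): P(-4)=-1472, P(3)=243. Local minima of Q: Q(3)=-18.
So the global minimum of V is P(-4) + Q(3) − 1 = -1472 − 18 − 1 = -1491, attained at (-4, 3).

(-4, 3)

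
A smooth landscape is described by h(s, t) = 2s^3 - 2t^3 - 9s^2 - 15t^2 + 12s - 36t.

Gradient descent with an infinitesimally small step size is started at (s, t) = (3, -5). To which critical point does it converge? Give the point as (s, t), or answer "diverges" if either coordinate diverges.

(2, -3)

h is separable, so gradient descent decouples: s follows -∂h/∂s, t follows -∂h/∂t.
∂h/∂s = 6(s - 2)(s - 1); at s=3 this is 12, so s decreases.
∂h/∂t = -6(t + 2)(t + 3); at t=-5 this is -36, so t increases.
s converges to its nearest critical value 2 (a local min of the s-part); t converges to -3. The iterate converges to (2, -3).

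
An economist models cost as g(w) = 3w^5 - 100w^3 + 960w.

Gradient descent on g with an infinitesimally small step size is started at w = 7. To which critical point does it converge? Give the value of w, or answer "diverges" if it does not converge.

g'(w) = 15(w - 4)(w - 2)(w + 2)(w + 4), so g'(7) = 22275.
Gradient descent moves in the -g' direction, i.e. w is decreasing.
The nearest critical point in that direction is w = 4, where g'' = 1440 > 0 (a local minimum). The iterate converges there.

4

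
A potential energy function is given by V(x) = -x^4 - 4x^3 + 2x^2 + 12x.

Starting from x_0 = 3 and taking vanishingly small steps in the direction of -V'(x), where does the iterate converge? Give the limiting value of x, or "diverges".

diverges

V'(x) = -4(x - 1)(x + 1)(x + 3), so V'(3) = -192.
Gradient descent moves in the -V' direction, i.e. x is increasing.
There is no critical point above x=3, and V' keeps the same sign, so the iterate runs off to +∞.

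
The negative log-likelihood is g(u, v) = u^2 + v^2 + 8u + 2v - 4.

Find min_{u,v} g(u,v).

-21

g(u,v) separates as P(u) + Q(v) − 4, so its minimum is min P + min Q − 4.
P'(u) = 2u + 8 vanishes at u ∈ {-4}; Q'(v) = 2v + 2 vanishes at v ∈ {-1}.
Local minima of P (where P''>0): P(-4)=-16. Local minima of Q: Q(-1)=-1.
So the global minimum of g is P(-4) + Q(-1) − 4 = -16 − 1 − 4 = -21, attained at (-4, -1).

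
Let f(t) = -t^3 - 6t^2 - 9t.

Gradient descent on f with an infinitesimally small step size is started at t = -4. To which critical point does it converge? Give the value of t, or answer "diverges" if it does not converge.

-3

f'(t) = -3(t + 1)(t + 3), so f'(-4) = -9.
Gradient descent moves in the -f' direction, i.e. t is increasing.
The nearest critical point in that direction is t = -3, where f'' = 6 > 0 (a local minimum). The iterate converges there.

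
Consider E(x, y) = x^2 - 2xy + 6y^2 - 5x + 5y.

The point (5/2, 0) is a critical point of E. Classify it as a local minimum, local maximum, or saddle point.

The Hessian of E is constant: H = [[2, -2], [-2, 12]].
det(H) = 2·12 − (-2)² = 20.
det(H) > 0 and tr(H) = 14 > 0, so H is positive definite and the point is a local minimum.

local minimum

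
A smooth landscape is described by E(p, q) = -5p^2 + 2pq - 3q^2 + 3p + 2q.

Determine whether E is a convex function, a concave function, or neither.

concave

E is quadratic, so its Hessian is the constant matrix H = [[-10, 2], [2, -6]].
det(H) = 56, tr(H) = -16.
det(H) > 0 and tr(H) < 0, so H is negative definite everywhere: concave.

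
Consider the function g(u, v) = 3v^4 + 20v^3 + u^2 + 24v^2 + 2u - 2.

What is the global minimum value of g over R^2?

-131

g(u,v) separates as P(u) + Q(v) − 2, so its minimum is min P + min Q − 2.
P'(u) = 2u + 2 vanishes at u ∈ {-1}; Q'(v) = 12v(v + 1)(v + 4) vanishes at v ∈ {-4, -1, 0}.
Local minima of P (where P''>0): P(-1)=-1. Local minima of Q: Q(-4)=-128, Q(0)=0.
So the global minimum of g is P(-1) + Q(-4) − 2 = -1 − 128 − 2 = -131, attained at (-1, -4).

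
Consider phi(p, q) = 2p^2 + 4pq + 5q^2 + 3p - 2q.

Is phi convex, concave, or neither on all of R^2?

convex

phi is quadratic, so its Hessian is the constant matrix H = [[4, 4], [4, 10]].
det(H) = 24, tr(H) = 14.
det(H) > 0 and tr(H) > 0, so H is positive definite everywhere: convex.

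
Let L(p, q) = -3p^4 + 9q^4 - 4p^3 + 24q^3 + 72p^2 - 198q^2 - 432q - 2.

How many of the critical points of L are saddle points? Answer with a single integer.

5

L separates as a function of p plus a function of q, so ∇L=0 decouples.
∂L/∂p = -12p(p - 3)(p + 4) = 0 at p ∈ {-4, 0, 3}; ∂L/∂q = 36(q - 3)(q + 1)(q + 4) = 0 at q ∈ {-4, -1, 3}.
The Hessian is diagonal: diag(L_pp, L_qq). Second derivatives: L_pp(-4)=-336, L_pp(0)=144, L_pp(3)=-252; L_qq(-4)=756, L_qq(-1)=-432, L_qq(3)=1008.
Saddle points occur where the two diagonal entries have opposite signs: (-4, -4), (-4, 3), (0, -1), (3, -4), (3, 3). Count: 5.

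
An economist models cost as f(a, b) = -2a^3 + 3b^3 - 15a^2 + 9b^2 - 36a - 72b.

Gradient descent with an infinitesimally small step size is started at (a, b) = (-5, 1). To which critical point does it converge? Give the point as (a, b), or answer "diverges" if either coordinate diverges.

f is separable, so gradient descent decouples: a follows -∂f/∂a, b follows -∂f/∂b.
∂f/∂a = -6(a + 2)(a + 3); at a=-5 this is -36, so a increases.
∂f/∂b = 9(b - 2)(b + 4); at b=1 this is -45, so b increases.
a converges to its nearest critical value -3 (a local min of the a-part); b converges to 2. The iterate converges to (-3, 2).

(-3, 2)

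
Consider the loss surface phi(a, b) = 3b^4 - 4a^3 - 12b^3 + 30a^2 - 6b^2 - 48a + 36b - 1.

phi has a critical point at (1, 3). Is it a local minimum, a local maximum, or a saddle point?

local minimum

The mixed partial ∂²phi/∂a∂b is 0, so the Hessian at any point is diag(phi_aa, phi_bb) = diag(12(-2a + 5), 12(3b^2 - 6b - 1)).
At (1, 3): H = diag(36, 96).
Both eigenvalues are positive, so H is positive definite: a local minimum.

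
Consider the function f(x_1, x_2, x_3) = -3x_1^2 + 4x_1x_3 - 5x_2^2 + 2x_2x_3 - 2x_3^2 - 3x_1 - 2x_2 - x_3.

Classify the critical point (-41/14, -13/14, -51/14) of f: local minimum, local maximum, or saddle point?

The Hessian is constant: H = [[-6, 0, 4], [0, -10, 2], [4, 2, -4]].
Leading principal minors: Δ₁ = -6, Δ₂ = 60, Δ₃ = -56.
The minors alternate sign starting negative (−, +, −), so H is negative definite: a local maximum.

local maximum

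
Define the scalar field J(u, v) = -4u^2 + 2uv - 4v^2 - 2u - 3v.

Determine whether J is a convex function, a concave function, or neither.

concave

J is quadratic, so its Hessian is the constant matrix H = [[-8, 2], [2, -8]].
det(H) = 60, tr(H) = -16.
det(H) > 0 and tr(H) < 0, so H is negative definite everywhere: concave.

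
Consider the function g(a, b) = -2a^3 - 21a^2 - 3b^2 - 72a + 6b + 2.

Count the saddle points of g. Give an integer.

1

g separates as a function of a plus a function of b, so ∇g=0 decouples.
∂g/∂a = -6(a + 3)(a + 4) = 0 at a ∈ {-4, -3}; ∂g/∂b = -6(b - 1) = 0 at b ∈ {1}.
The Hessian is diagonal: diag(g_aa, g_bb). Second derivatives: g_aa(-4)=6, g_aa(-3)=-6; g_bb(1)=-6.
Saddle points occur where the two diagonal entries have opposite signs: (-4, 1). Count: 1.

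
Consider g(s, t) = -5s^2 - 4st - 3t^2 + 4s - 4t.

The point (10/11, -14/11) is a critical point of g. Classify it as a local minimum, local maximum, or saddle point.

local maximum

The Hessian of g is constant: H = [[-10, -4], [-4, -6]].
det(H) = (-10)·(-6) − (-4)² = 44.
det(H) > 0 and tr(H) = -16 < 0, so H is negative definite and the point is a local maximum.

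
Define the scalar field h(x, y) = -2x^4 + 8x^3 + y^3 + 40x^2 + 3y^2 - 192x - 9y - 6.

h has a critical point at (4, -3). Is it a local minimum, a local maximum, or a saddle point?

local maximum

The mixed partial ∂²h/∂x∂y is 0, so the Hessian at any point is diag(h_xx, h_yy) = diag(8(-3x^2 + 6x + 10), 6(y + 1)).
At (4, -3): H = diag(-112, -12).
Both eigenvalues are negative, so H is negative definite: a local maximum.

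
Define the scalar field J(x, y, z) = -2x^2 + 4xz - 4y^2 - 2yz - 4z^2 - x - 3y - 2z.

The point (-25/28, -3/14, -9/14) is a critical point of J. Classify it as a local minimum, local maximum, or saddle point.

local maximum

The Hessian is constant: H = [[-4, 0, 4], [0, -8, -2], [4, -2, -8]].
Leading principal minors: Δ₁ = -4, Δ₂ = 32, Δ₃ = -112.
The minors alternate sign starting negative (−, +, −), so H is negative definite: a local maximum.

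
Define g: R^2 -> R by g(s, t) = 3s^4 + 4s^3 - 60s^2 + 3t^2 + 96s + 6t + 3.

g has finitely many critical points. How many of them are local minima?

2

g separates as a function of s plus a function of t, so ∇g=0 decouples.
∂g/∂s = 12(s - 2)(s - 1)(s + 4) = 0 at s ∈ {-4, 1, 2}; ∂g/∂t = 6(t + 1) = 0 at t ∈ {-1}.
The Hessian is diagonal: diag(g_ss, g_tt). Second derivatives: g_ss(-4)=360, g_ss(1)=-60, g_ss(2)=72; g_tt(-1)=6.
Local minima occur where both diagonal entries positive: (-4, -1), (2, -1). Count: 2.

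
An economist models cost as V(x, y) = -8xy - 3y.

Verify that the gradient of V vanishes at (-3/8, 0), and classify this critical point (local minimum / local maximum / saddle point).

∇V = (-8y, -8x - 3); substituting (-3/8, 0) gives ∇V = (0, 0), so (-3/8, 0) is indeed a critical point.
The Hessian of V is constant: H = [[0, -8], [-8, 0]].
det(H) = 0·0 − (-8)² = -64.
Since det(H) < 0, H is indefinite and the critical point is a saddle point.

saddle point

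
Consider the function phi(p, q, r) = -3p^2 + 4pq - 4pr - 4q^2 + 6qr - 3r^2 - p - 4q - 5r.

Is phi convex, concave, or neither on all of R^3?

concave

phi is quadratic, so its Hessian is the constant matrix H = [[-6, 4, -4], [4, -8, 6], [-4, 6, -6]].
Leading principal minors: -6, 32, -40.
Signs alternate −, +, − ⇒ H ≺ 0 ⇒ concave.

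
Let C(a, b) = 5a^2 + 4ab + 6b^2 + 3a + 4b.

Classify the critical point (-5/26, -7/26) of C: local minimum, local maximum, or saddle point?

local minimum

The Hessian of C is constant: H = [[10, 4], [4, 12]].
det(H) = 10·12 − 4² = 104.
det(H) > 0 and tr(H) = 22 > 0, so H is positive definite and the point is a local minimum.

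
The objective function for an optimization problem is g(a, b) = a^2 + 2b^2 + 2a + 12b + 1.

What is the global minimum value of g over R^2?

-18

g(a,b) separates as P(a) + Q(b) + 1, so its minimum is min P + min Q + 1.
P'(a) = 2a + 2 vanishes at a ∈ {-1}; Q'(b) = 4b + 12 vanishes at b ∈ {-3}.
Local minima of P (where P''>0): P(-1)=-1. Local minima of Q: Q(-3)=-18.
So the global minimum of g is P(-1) + Q(-3) + 1 = -1 − 18 + 1 = -18, attained at (-1, -3).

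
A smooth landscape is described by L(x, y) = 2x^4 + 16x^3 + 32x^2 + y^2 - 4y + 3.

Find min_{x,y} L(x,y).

-1

L(x,y) separates as P(x) + Q(y) + 3, so its minimum is min P + min Q + 3.
P'(x) = 8x(x + 2)(x + 4) vanishes at x ∈ {-4, -2, 0}; Q'(y) = 2y - 4 vanishes at y ∈ {2}.
Local minima of P (where P''>0): P(-4)=0, P(0)=0. Local minima of Q: Q(2)=-4.
So the global minimum of L is P(-4) + Q(2) + 3 = 0 − 4 + 3 = -1, attained at (-4, 2).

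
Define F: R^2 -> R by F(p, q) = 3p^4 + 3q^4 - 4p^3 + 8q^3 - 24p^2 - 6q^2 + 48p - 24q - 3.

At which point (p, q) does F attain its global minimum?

F(p,q) separates as A(p) + B(q) − 3, so its minimum is min A + min B − 3.
A'(p) = 12(p - 2)(p - 1)(p + 2) vanishes at p ∈ {-2, 1, 2}; B'(q) = 12(q - 1)(q + 1)(q + 2) vanishes at q ∈ {-2, -1, 1}.
Local minima of A (where A''>0): A(-2)=-112, A(2)=16. Local minima of B: B(-2)=8, B(1)=-19.
So the global minimum of F is A(-2) + B(1) − 3 = -112 − 19 − 3 = -134, attained at (-2, 1).

(-2, 1)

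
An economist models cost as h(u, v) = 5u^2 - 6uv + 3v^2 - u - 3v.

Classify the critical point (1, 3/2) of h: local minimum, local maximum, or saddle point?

local minimum

The Hessian of h is constant: H = [[10, -6], [-6, 6]].
det(H) = 10·6 − (-6)² = 24.
det(H) > 0 and tr(H) = 16 > 0, so H is positive definite and the point is a local minimum.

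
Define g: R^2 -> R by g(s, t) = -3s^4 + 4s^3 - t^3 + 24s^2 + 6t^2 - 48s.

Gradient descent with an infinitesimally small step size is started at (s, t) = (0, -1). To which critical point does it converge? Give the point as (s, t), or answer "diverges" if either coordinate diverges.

(1, 0)

g is separable, so gradient descent decouples: s follows -∂g/∂s, t follows -∂g/∂t.
∂g/∂s = -12(s - 2)(s - 1)(s + 2); at s=0 this is -48, so s increases.
∂g/∂t = -3t(t - 4); at t=-1 this is -15, so t increases.
s converges to its nearest critical value 1 (a local min of the s-part); t converges to 0. The iterate converges to (1, 0).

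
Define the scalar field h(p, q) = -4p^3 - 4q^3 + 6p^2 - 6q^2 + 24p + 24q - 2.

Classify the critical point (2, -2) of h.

The mixed partial ∂²h/∂p∂q is 0, so the Hessian at any point is diag(h_pp, h_qq) = diag(12(-2p + 1), -12(2q + 1)).
At (2, -2): H = diag(-36, 36).
The eigenvalues have opposite signs, so H is indefinite: a saddle point.

saddle point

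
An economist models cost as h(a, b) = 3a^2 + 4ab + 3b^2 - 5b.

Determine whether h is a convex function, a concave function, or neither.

convex

h is quadratic, so its Hessian is the constant matrix H = [[6, 4], [4, 6]].
det(H) = 20, tr(H) = 12.
det(H) > 0 and tr(H) > 0, so H is positive definite everywhere: convex.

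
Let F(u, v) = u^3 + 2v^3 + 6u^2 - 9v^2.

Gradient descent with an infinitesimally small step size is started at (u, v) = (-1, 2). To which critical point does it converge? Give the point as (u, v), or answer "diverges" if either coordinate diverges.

F is separable, so gradient descent decouples: u follows -∂F/∂u, v follows -∂F/∂v.
∂F/∂u = 3u(u + 4); at u=-1 this is -9, so u increases.
∂F/∂v = 6v(v - 3); at v=2 this is -12, so v increases.
u converges to its nearest critical value 0 (a local min of the u-part); v converges to 3. The iterate converges to (0, 3).

(0, 3)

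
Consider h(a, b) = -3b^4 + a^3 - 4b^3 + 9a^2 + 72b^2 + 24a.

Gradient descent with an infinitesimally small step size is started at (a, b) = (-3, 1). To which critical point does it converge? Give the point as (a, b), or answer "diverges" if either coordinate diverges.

(-2, 0)

h is separable, so gradient descent decouples: a follows -∂h/∂a, b follows -∂h/∂b.
∂h/∂a = 3(a + 2)(a + 4); at a=-3 this is -3, so a increases.
∂h/∂b = -12b(b - 3)(b + 4); at b=1 this is 120, so b decreases.
a converges to its nearest critical value -2 (a local min of the a-part); b converges to 0. The iterate converges to (-2, 0).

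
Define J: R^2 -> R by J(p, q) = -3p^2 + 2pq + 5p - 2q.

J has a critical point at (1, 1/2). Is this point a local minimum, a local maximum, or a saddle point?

The Hessian of J is constant: H = [[-6, 2], [2, 0]].
det(H) = (-6)·0 − 2² = -4.
Since det(H) < 0, H is indefinite and the critical point is a saddle point.

saddle point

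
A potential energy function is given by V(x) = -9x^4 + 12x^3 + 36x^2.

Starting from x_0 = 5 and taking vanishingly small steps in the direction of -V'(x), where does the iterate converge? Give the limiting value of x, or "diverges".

diverges

V'(x) = -36x(x - 2)(x + 1), so V'(5) = -3240.
Gradient descent moves in the -V' direction, i.e. x is increasing.
There is no critical point above x=5, and V' keeps the same sign, so the iterate runs off to +∞.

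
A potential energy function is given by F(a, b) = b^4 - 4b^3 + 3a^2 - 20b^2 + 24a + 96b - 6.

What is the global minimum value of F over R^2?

F(a,b) separates as P(a) + Q(b) − 6, so its minimum is min P + min Q − 6.
P'(a) = 6a + 24 vanishes at a ∈ {-4}; Q'(b) = 4(b - 4)(b - 2)(b + 3) vanishes at b ∈ {-3, 2, 4}.
Local minima of P (where P''>0): P(-4)=-48. Local minima of Q: Q(-3)=-279, Q(4)=64.
So the global minimum of F is P(-4) + Q(-3) − 6 = -48 − 279 − 6 = -333, attained at (-4, -3).

-333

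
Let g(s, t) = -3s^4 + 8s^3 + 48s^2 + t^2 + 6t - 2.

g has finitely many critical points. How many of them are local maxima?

0

g separates as a function of s plus a function of t, so ∇g=0 decouples.
∂g/∂s = -12s(s - 4)(s + 2) = 0 at s ∈ {-2, 0, 4}; ∂g/∂t = 2(t + 3) = 0 at t ∈ {-3}.
The Hessian is diagonal: diag(g_ss, g_tt). Second derivatives: g_ss(-2)=-144, g_ss(0)=96, g_ss(4)=-288; g_tt(-3)=2.
Local maxima occur where both diagonal entries negative: none. Count: 0.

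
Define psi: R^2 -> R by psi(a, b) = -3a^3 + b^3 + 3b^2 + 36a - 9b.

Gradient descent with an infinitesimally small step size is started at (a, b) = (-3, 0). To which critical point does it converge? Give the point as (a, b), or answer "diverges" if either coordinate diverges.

(-2, 1)

psi is separable, so gradient descent decouples: a follows -∂psi/∂a, b follows -∂psi/∂b.
∂psi/∂a = -9(a - 2)(a + 2); at a=-3 this is -45, so a increases.
∂psi/∂b = 3(b - 1)(b + 3); at b=0 this is -9, so b increases.
a converges to its nearest critical value -2 (a local min of the a-part); b converges to 1. The iterate converges to (-2, 1).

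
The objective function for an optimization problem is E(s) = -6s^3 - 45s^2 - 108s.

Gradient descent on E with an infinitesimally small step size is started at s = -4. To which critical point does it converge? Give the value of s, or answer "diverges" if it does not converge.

-3

E'(s) = -18(s + 2)(s + 3), so E'(-4) = -36.
Gradient descent moves in the -E' direction, i.e. s is increasing.
The nearest critical point in that direction is s = -3, where E'' = 18 > 0 (a local minimum). The iterate converges there.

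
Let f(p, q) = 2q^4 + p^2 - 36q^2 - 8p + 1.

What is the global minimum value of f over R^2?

-177

f(p,q) separates as A(p) + B(q) + 1, so its minimum is min A + min B + 1.
A'(p) = 2p - 8 vanishes at p ∈ {4}; B'(q) = 8q(q - 3)(q + 3) vanishes at q ∈ {-3, 0, 3}.
Local minima of A (where A''>0): A(4)=-16. Local minima of B: B(-3)=-162, B(3)=-162.
So the global minimum of f is A(4) + B(-3) + 1 = -16 − 162 + 1 = -177, attained at (4, -3).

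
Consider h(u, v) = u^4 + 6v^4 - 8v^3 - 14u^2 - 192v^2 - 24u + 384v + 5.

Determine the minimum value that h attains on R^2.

h(u,v) separates as P(u) + Q(v) + 5, so its minimum is min P + min Q + 5.
P'(u) = 4(u - 3)(u + 1)(u + 2) vanishes at u ∈ {-2, -1, 3}; Q'(v) = 24(v - 4)(v - 1)(v + 4) vanishes at v ∈ {-4, 1, 4}.
Local minima of P (where P''>0): P(-2)=8, P(3)=-117. Local minima of Q: Q(-4)=-2560, Q(4)=-512.
So the global minimum of h is P(3) + Q(-4) + 5 = -117 − 2560 + 5 = -2672, attained at (3, -4).

-2672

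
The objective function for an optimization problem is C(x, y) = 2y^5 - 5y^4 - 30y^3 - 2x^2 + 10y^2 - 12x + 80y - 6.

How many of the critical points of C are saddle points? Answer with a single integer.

C separates as a function of x plus a function of y, so ∇C=0 decouples.
∂C/∂x = -4(x + 3) = 0 at x ∈ {-3}; ∂C/∂y = 10(y - 4)(y - 1)(y + 1)(y + 2) = 0 at y ∈ {-2, -1, 1, 4}.
The Hessian is diagonal: diag(C_xx, C_yy). Second derivatives: C_xx(-3)=-4; C_yy(-2)=-180, C_yy(-1)=100, C_yy(1)=-180, C_yy(4)=900.
Saddle points occur where the two diagonal entries have opposite signs: (-3, -1), (-3, 4). Count: 2.

2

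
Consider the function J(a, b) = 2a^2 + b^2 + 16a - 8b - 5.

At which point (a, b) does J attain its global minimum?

J(a,b) separates as P(a) + Q(b) − 5, so its minimum is min P + min Q − 5.
P'(a) = 4a + 16 vanishes at a ∈ {-4}; Q'(b) = 2b - 8 vanishes at b ∈ {4}.
Local minima of P (where P''>0): P(-4)=-32. Local minima of Q: Q(4)=-16.
So the global minimum of J is P(-4) + Q(4) − 5 = -32 − 16 − 5 = -53, attained at (-4, 4).

(-4, 4)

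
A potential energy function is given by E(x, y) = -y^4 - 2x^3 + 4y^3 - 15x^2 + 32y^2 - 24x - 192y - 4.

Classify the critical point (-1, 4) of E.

local maximum

The mixed partial ∂²E/∂x∂y is 0, so the Hessian at any point is diag(E_xx, E_yy) = diag(-6(2x + 5), 4(-3y^2 + 6y + 16)).
At (-1, 4): H = diag(-18, -32).
Both eigenvalues are negative, so H is negative definite: a local maximum.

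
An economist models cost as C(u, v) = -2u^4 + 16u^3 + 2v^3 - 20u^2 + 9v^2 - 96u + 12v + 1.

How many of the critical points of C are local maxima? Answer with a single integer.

2

C separates as a function of u plus a function of v, so ∇C=0 decouples.
∂C/∂u = -8(u - 4)(u - 3)(u + 1) = 0 at u ∈ {-1, 3, 4}; ∂C/∂v = 6(v + 1)(v + 2) = 0 at v ∈ {-2, -1}.
The Hessian is diagonal: diag(C_uu, C_vv). Second derivatives: C_uu(-1)=-160, C_uu(3)=32, C_uu(4)=-40; C_vv(-2)=-6, C_vv(-1)=6.
Local maxima occur where both diagonal entries negative: (-1, -2), (4, -2). Count: 2.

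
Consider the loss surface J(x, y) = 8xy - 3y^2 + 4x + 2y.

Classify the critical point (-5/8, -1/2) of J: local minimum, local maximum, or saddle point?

saddle point

The Hessian of J is constant: H = [[0, 8], [8, -6]].
det(H) = 0·(-6) − 8² = -64.
Since det(H) < 0, H is indefinite and the critical point is a saddle point.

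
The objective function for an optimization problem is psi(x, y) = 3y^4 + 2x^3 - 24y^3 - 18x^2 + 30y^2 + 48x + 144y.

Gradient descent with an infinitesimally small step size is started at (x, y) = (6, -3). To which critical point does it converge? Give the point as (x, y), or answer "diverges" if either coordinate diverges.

psi is separable, so gradient descent decouples: x follows -∂psi/∂x, y follows -∂psi/∂y.
∂psi/∂x = 6(x - 4)(x - 2); at x=6 this is 48, so x decreases.
∂psi/∂y = 12(y - 4)(y - 3)(y + 1); at y=-3 this is -1008, so y increases.
x converges to its nearest critical value 4 (a local min of the x-part); y converges to -1. The iterate converges to (4, -1).

(4, -1)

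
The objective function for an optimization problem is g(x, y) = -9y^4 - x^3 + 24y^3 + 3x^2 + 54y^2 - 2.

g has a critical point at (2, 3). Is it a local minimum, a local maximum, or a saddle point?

The mixed partial ∂²g/∂x∂y is 0, so the Hessian at any point is diag(g_xx, g_yy) = diag(6(-x + 1), 36(-3y^2 + 4y + 3)).
At (2, 3): H = diag(-6, -432).
Both eigenvalues are negative, so H is negative definite: a local maximum.

local maximum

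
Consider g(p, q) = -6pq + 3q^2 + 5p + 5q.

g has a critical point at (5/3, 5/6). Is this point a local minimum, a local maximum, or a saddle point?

The Hessian of g is constant: H = [[0, -6], [-6, 6]].
det(H) = 0·6 − (-6)² = -36.
Since det(H) < 0, H is indefinite and the critical point is a saddle point.

saddle point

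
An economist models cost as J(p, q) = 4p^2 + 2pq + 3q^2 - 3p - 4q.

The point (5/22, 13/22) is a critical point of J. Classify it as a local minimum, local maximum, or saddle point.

local minimum

The Hessian of J is constant: H = [[8, 2], [2, 6]].
det(H) = 8·6 − 2² = 44.
det(H) > 0 and tr(H) = 14 > 0, so H is positive definite and the point is a local minimum.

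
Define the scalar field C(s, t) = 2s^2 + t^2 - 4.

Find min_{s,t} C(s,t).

-4

C(s,t) separates as P(s) + Q(t) − 4, so its minimum is min P + min Q − 4.
P'(s) = 4s vanishes at s ∈ {0}; Q'(t) = 2t vanishes at t ∈ {0}.
Local minima of P (where P''>0): P(0)=0. Local minima of Q: Q(0)=0.
So the global minimum of C is P(0) + Q(0) − 4 = 0 + 0 − 4 = -4, attained at (0, 0).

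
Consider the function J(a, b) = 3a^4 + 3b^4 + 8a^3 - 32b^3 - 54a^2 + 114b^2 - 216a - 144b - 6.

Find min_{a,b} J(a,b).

-740

J(a,b) separates as P(a) + Q(b) − 6, so its minimum is min P + min Q − 6.
P'(a) = 12(a - 3)(a + 2)(a + 3) vanishes at a ∈ {-3, -2, 3}; Q'(b) = 12(b - 4)(b - 3)(b - 1) vanishes at b ∈ {1, 3, 4}.
Local minima of P (where P''>0): P(-3)=189, P(3)=-675. Local minima of Q: Q(1)=-59, Q(4)=-32.
So the global minimum of J is P(3) + Q(1) − 6 = -675 − 59 − 6 = -740, attained at (3, 1).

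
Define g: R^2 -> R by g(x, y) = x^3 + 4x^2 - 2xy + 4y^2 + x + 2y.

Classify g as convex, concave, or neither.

neither

The term x^3 is cubic, so the Hessian is not constant.
∂²g/∂x² = 6x + 8, which takes both signs as x varies (negative for sufficiently negative x). A diagonal entry of the Hessian changing sign means the Hessian is neither positive- nor negative-semidefinite on all of R^2.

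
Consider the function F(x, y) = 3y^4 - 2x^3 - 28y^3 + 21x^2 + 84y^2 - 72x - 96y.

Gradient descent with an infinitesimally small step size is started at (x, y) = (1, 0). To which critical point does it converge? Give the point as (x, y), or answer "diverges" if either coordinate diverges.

F is separable, so gradient descent decouples: x follows -∂F/∂x, y follows -∂F/∂y.
∂F/∂x = -6(x - 4)(x - 3); at x=1 this is -36, so x increases.
∂F/∂y = 12(y - 4)(y - 2)(y - 1); at y=0 this is -96, so y increases.
x converges to its nearest critical value 3 (a local min of the x-part); y converges to 1. The iterate converges to (3, 1).

(3, 1)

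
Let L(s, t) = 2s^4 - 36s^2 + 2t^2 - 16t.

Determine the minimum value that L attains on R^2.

-194

L(s,t) separates as P(s) + Q(t), so its minimum is min P + min Q.
P'(s) = 8s(s - 3)(s + 3) vanishes at s ∈ {-3, 0, 3}; Q'(t) = 4(t - 4) vanishes at t ∈ {4}.
Local minima of P (where P''>0): P(-3)=-162, P(3)=-162. Local minima of Q: Q(4)=-32.
So the global minimum of L is P(-3) + Q(4) = -162 − 32 = -194, attained at (-3, 4).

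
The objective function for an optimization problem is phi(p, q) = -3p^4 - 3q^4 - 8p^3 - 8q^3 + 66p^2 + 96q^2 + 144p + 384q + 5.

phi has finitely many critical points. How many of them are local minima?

phi separates as a function of p plus a function of q, so ∇phi=0 decouples.
∂phi/∂p = -12(p - 3)(p + 1)(p + 4) = 0 at p ∈ {-4, -1, 3}; ∂phi/∂q = -12(q - 4)(q + 2)(q + 4) = 0 at q ∈ {-4, -2, 4}.
The Hessian is diagonal: diag(phi_pp, phi_qq). Second derivatives: phi_pp(-4)=-252, phi_pp(-1)=144, phi_pp(3)=-336; phi_qq(-4)=-192, phi_qq(-2)=144, phi_qq(4)=-576.
Local minima occur where both diagonal entries positive: (-1, -2). Count: 1.

1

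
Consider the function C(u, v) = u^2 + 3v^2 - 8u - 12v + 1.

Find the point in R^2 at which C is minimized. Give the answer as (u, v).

C(u,v) separates as P(u) + Q(v) + 1, so its minimum is min P + min Q + 1.
P'(u) = 2u - 8 vanishes at u ∈ {4}; Q'(v) = 6v - 12 vanishes at v ∈ {2}.
Local minima of P (where P''>0): P(4)=-16. Local minima of Q: Q(2)=-12.
So the global minimum of C is P(4) + Q(2) + 1 = -16 − 12 + 1 = -27, attained at (4, 2).

(4, 2)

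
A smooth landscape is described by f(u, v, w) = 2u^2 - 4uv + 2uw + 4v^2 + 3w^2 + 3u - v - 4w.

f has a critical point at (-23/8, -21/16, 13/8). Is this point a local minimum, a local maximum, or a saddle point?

local minimum

The Hessian is constant: H = [[4, -4, 2], [-4, 8, 0], [2, 0, 6]].
Leading principal minors: Δ₁ = 4, Δ₂ = 16, Δ₃ = 64.
All leading minors are positive, so H is positive definite: a local minimum.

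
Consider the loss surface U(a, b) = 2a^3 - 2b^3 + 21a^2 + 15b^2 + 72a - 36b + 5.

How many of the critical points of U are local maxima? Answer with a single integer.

U separates as a function of a plus a function of b, so ∇U=0 decouples.
∂U/∂a = 6(a + 3)(a + 4) = 0 at a ∈ {-4, -3}; ∂U/∂b = -6(b - 3)(b - 2) = 0 at b ∈ {2, 3}.
The Hessian is diagonal: diag(U_aa, U_bb). Second derivatives: U_aa(-4)=-6, U_aa(-3)=6; U_bb(2)=6, U_bb(3)=-6.
Local maxima occur where both diagonal entries negative: (-4, 3). Count: 1.

1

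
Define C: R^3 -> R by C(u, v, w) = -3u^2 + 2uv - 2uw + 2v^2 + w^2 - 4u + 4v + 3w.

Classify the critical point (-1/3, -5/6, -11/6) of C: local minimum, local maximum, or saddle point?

saddle point

The Hessian is constant: H = [[-6, 2, -2], [2, 4, 0], [-2, 0, 2]].
Leading principal minors: Δ₁ = -6, Δ₂ = -28, Δ₃ = -72.
The minors fit neither the all-positive nor the alternating-sign pattern, so H is indefinite: a saddle point.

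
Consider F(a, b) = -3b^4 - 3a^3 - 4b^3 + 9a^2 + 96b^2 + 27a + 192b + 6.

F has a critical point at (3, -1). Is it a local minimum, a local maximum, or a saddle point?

saddle point

The mixed partial ∂²F/∂a∂b is 0, so the Hessian at any point is diag(F_aa, F_bb) = diag(18(-a + 1), 12(-3b^2 - 2b + 16)).
At (3, -1): H = diag(-36, 180).
The eigenvalues have opposite signs, so H is indefinite: a saddle point.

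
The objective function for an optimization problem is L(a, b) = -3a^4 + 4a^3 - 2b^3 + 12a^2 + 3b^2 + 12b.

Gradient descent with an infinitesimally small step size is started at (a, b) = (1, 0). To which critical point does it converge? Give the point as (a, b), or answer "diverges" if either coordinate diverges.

L is separable, so gradient descent decouples: a follows -∂L/∂a, b follows -∂L/∂b.
∂L/∂a = -12a(a - 2)(a + 1); at a=1 this is 24, so a decreases.
∂L/∂b = -6(b - 2)(b + 1); at b=0 this is 12, so b decreases.
a converges to its nearest critical value 0 (a local min of the a-part); b converges to -1. The iterate converges to (0, -1).

(0, -1)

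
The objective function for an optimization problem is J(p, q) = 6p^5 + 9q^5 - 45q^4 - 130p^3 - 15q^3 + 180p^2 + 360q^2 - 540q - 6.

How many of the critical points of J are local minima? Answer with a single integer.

4

J separates as a function of p plus a function of q, so ∇J=0 decouples.
∂J/∂p = 30p(p - 3)(p - 1)(p + 4) = 0 at p ∈ {-4, 0, 1, 3}; ∂J/∂q = 45(q - 3)(q - 2)(q - 1)(q + 2) = 0 at q ∈ {-2, 1, 2, 3}.
The Hessian is diagonal: diag(J_pp, J_qq). Second derivatives: J_pp(-4)=-4200, J_pp(0)=360, J_pp(1)=-300, J_pp(3)=1260; J_qq(-2)=-2700, J_qq(1)=270, J_qq(2)=-180, J_qq(3)=450.
Local minima occur where both diagonal entries positive: (0, 1), (0, 3), (3, 1), (3, 3). Count: 4.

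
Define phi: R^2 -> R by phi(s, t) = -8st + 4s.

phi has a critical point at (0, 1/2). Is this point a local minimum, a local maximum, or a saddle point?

saddle point

The Hessian of phi is constant: H = [[0, -8], [-8, 0]].
det(H) = 0·0 − (-8)² = -64.
Since det(H) < 0, H is indefinite and the critical point is a saddle point.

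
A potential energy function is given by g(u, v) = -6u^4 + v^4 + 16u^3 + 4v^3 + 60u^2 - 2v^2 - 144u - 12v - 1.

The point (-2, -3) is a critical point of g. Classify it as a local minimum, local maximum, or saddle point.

The mixed partial ∂²g/∂u∂v is 0, so the Hessian at any point is diag(g_uu, g_vv) = diag(24(-3u^2 + 4u + 5), 4(3v^2 + 6v - 1)).
At (-2, -3): H = diag(-360, 32).
The eigenvalues have opposite signs, so H is indefinite: a saddle point.

saddle point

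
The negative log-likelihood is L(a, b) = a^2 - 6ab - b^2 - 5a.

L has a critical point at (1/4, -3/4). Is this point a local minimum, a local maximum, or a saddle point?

The Hessian of L is constant: H = [[2, -6], [-6, -2]].
det(H) = 2·(-2) − (-6)² = -40.
Since det(H) < 0, H is indefinite and the critical point is a saddle point.

saddle point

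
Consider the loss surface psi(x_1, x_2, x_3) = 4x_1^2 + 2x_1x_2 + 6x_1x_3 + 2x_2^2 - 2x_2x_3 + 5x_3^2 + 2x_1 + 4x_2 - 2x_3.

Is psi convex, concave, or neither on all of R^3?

psi is quadratic, so its Hessian is the constant matrix H = [[8, 2, 6], [2, 4, -2], [6, -2, 10]].
Leading principal minors: 8, 28, 56.
All positive ⇒ H ≻ 0 ⇒ convex.

convex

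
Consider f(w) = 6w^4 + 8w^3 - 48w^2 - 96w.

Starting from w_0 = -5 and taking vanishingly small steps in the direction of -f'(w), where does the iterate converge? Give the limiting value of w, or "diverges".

-2

f'(w) = 24(w - 2)(w + 1)(w + 2), so f'(-5) = -2016.
Gradient descent moves in the -f' direction, i.e. w is increasing.
The nearest critical point in that direction is w = -2, where f'' = 96 > 0 (a local minimum). The iterate converges there.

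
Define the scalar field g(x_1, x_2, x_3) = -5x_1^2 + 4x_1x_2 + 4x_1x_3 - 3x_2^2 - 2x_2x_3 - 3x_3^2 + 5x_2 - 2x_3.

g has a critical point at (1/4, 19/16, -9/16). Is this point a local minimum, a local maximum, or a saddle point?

The Hessian is constant: H = [[-10, 4, 4], [4, -6, -2], [4, -2, -6]].
Leading principal minors: Δ₁ = -10, Δ₂ = 44, Δ₃ = -192.
The minors alternate sign starting negative (−, +, −), so H is negative definite: a local maximum.

local maximum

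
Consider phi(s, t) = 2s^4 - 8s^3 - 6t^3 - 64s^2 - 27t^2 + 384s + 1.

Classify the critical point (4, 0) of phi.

saddle point

The mixed partial ∂²phi/∂s∂t is 0, so the Hessian at any point is diag(phi_ss, phi_tt) = diag(8(3s^2 - 6s - 16), -18(2t + 3)).
At (4, 0): H = diag(64, -54).
The eigenvalues have opposite signs, so H is indefinite: a saddle point.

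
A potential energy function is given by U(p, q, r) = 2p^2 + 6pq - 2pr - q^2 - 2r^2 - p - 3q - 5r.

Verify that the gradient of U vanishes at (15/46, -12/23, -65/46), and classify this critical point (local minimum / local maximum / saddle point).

∇U = (4p + 6q - 2r - 1, 6p - 2q - 3, -2p - 4r - 5); substituting (15/46, -12/23, -65/46) gives ∇U = (0, 0, 0), so (15/46, -12/23, -65/46) is indeed a critical point.
The Hessian is constant: H = [[4, 6, -2], [6, -2, 0], [-2, 0, -4]].
Leading principal minors: Δ₁ = 4, Δ₂ = -44, Δ₃ = 184.
The minors fit neither the all-positive nor the alternating-sign pattern, so H is indefinite: a saddle point.

saddle point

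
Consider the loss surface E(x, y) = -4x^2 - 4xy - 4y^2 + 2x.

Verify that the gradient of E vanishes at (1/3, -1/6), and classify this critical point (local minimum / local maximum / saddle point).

∇E = (-8x - 4y + 2, -4x - 8y); substituting (1/3, -1/6) gives ∇E = (0, 0), so (1/3, -1/6) is indeed a critical point.
The Hessian of E is constant: H = [[-8, -4], [-4, -8]].
det(H) = (-8)·(-8) − (-4)² = 48.
det(H) > 0 and tr(H) = -16 < 0, so H is negative definite and the point is a local maximum.

local maximum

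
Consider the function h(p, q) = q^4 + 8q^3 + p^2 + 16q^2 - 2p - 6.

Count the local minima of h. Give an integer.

h separates as a function of p plus a function of q, so ∇h=0 decouples.
∂h/∂p = 2(p - 1) = 0 at p ∈ {1}; ∂h/∂q = 4q(q + 2)(q + 4) = 0 at q ∈ {-4, -2, 0}.
The Hessian is diagonal: diag(h_pp, h_qq). Second derivatives: h_pp(1)=2; h_qq(-4)=32, h_qq(-2)=-16, h_qq(0)=32.
Local minima occur where both diagonal entries positive: (1, -4), (1, 0). Count: 2.

2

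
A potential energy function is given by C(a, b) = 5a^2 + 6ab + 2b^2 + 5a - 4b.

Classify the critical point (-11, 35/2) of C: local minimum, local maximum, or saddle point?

The Hessian of C is constant: H = [[10, 6], [6, 4]].
det(H) = 10·4 − 6² = 4.
det(H) > 0 and tr(H) = 14 > 0, so H is positive definite and the point is a local minimum.

local minimum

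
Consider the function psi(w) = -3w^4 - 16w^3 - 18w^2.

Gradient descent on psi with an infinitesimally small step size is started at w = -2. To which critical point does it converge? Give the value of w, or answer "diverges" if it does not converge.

-1

psi'(w) = -12w(w + 1)(w + 3), so psi'(-2) = -24.
Gradient descent moves in the -psi' direction, i.e. w is increasing.
The nearest critical point in that direction is w = -1, where psi'' = 24 > 0 (a local minimum). The iterate converges there.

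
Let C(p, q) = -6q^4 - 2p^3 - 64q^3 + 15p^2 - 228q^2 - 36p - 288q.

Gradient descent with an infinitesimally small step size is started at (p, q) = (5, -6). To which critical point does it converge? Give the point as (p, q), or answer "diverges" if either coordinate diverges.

C is separable, so gradient descent decouples: p follows -∂C/∂p, q follows -∂C/∂q.
∂C/∂p = -6(p - 3)(p - 2); at p=5 this is -36, so p increases.
∂C/∂q = -24(q + 1)(q + 3)(q + 4); at q=-6 this is 720, so q decreases.
The p-coordinate has no critical point in that direction and runs off to infinity.

diverges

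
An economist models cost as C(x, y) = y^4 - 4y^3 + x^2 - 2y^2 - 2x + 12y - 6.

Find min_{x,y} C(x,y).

-16

C(x,y) separates as P(x) + Q(y) − 6, so its minimum is min P + min Q − 6.
P'(x) = 2x - 2 vanishes at x ∈ {1}; Q'(y) = 4(y - 3)(y - 1)(y + 1) vanishes at y ∈ {-1, 1, 3}.
Local minima of P (where P''>0): P(1)=-1. Local minima of Q: Q(-1)=-9, Q(3)=-9.
So the global minimum of C is P(1) + Q(-1) − 6 = -1 − 9 − 6 = -16, attained at (1, -1).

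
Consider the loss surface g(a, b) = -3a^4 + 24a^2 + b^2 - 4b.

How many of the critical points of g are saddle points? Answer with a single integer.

2

g separates as a function of a plus a function of b, so ∇g=0 decouples.
∂g/∂a = -12a(a - 2)(a + 2) = 0 at a ∈ {-2, 0, 2}; ∂g/∂b = 2(b - 2) = 0 at b ∈ {2}.
The Hessian is diagonal: diag(g_aa, g_bb). Second derivatives: g_aa(-2)=-96, g_aa(0)=48, g_aa(2)=-96; g_bb(2)=2.
Saddle points occur where the two diagonal entries have opposite signs: (-2, 2), (2, 2). Count: 2.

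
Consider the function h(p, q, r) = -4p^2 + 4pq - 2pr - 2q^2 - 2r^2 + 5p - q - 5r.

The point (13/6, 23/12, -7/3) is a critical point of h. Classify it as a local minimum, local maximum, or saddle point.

The Hessian is constant: H = [[-8, 4, -2], [4, -4, 0], [-2, 0, -4]].
Leading principal minors: Δ₁ = -8, Δ₂ = 16, Δ₃ = -48.
The minors alternate sign starting negative (−, +, −), so H is negative definite: a local maximum.

local maximum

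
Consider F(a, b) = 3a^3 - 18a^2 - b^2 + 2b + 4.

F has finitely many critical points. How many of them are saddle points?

1

F separates as a function of a plus a function of b, so ∇F=0 decouples.
∂F/∂a = 9a(a - 4) = 0 at a ∈ {0, 4}; ∂F/∂b = -2(b - 1) = 0 at b ∈ {1}.
The Hessian is diagonal: diag(F_aa, F_bb). Second derivatives: F_aa(0)=-36, F_aa(4)=36; F_bb(1)=-2.
Saddle points occur where the two diagonal entries have opposite signs: (4, 1). Count: 1.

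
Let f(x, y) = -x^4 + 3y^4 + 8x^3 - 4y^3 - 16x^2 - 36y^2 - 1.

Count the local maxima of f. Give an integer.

2

f separates as a function of x plus a function of y, so ∇f=0 decouples.
∂f/∂x = -4x(x - 4)(x - 2) = 0 at x ∈ {0, 2, 4}; ∂f/∂y = 12y(y - 3)(y + 2) = 0 at y ∈ {-2, 0, 3}.
The Hessian is diagonal: diag(f_xx, f_yy). Second derivatives: f_xx(0)=-32, f_xx(2)=16, f_xx(4)=-32; f_yy(-2)=120, f_yy(0)=-72, f_yy(3)=180.
Local maxima occur where both diagonal entries negative: (0, 0), (4, 0). Count: 2.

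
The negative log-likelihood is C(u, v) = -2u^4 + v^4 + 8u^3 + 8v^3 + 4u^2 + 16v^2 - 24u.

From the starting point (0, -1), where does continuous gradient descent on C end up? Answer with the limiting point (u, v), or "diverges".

C is separable, so gradient descent decouples: u follows -∂C/∂u, v follows -∂C/∂v.
∂C/∂u = -8(u - 3)(u - 1)(u + 1); at u=0 this is -24, so u increases.
∂C/∂v = 4v(v + 2)(v + 4); at v=-1 this is -12, so v increases.
u converges to its nearest critical value 1 (a local min of the u-part); v converges to 0. The iterate converges to (1, 0).

(1, 0)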